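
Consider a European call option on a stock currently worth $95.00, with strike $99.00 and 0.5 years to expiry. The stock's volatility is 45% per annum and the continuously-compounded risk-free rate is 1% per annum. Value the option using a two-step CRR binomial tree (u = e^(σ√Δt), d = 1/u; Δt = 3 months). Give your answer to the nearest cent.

$10.05

CRR parameters: u = e^(σ√Δt) = e^(0.45·√0.25) = 1.2523, d = 1/u = 0.7985
Per-period rate: rΔt = 0.01·0.25 = 0.0025, so R = e^0.0025 = 1.0025
Risk-neutral probability p = (e^0.0025 − 0.7985)/(1.2523 − 0.7985) = 0.2040/0.4538 = 0.4495
Terminal stock prices: S_uu = 149, S_ud = 95, S_dd = 60.57
Terminal payoffs (S − K): max(49.99, 0) = 49.99, max(-4, 0) = 0, max(-38.43, 0) = 0
Node u (S = 119): V_u = e^(−0.0025)·[0.4495·49.9897 + 0.5505·0.0000] = 22.4143
Node d (S = 75.86): V_d = e^(−0.0025)·[0.4495·0.0000 + 0.5505·0.0000] = 0.0000
Node 0 (S = 95): V_0 = e^(−0.0025)·[0.4495·22.4143 + 0.5505·0.0000] = 10.0501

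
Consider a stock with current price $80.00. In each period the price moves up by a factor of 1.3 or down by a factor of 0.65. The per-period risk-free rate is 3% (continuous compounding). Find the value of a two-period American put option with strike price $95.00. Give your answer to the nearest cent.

$23.57

Risk-neutral probability p = (e^0.03 − 0.65)/(1.3 − 0.65) = 0.3805/0.6500 = 0.5853
Terminal stock prices: S_uu = 135.2, S_ud = 67.6, S_dd = 33.8
Terminal payoffs (K − S): max(-40.2, 0) = 0, max(27.4, 0) = 27.4, max(61.2, 0) = 61.2
Node u (S = 104): continuation = e^(−0.03)·[0.5853·0.0000 + 0.4147·27.4000] = 11.0266; exercise value = 0.0000 ≤ continuation, so V_u = 11.0266
Node d (S = 52): continuation = e^(−0.03)·[0.5853·27.4000 + 0.4147·61.2000] = 40.1923; exercise value = 43.0000 > continuation, so V_d = 43.0000 (exercise)
Node 0 (S = 80): continuation = e^(−0.03)·[0.5853·11.0266 + 0.4147·43.0000] = 23.5677; exercise value = 15.0000 ≤ continuation, so V_0 = 23.5677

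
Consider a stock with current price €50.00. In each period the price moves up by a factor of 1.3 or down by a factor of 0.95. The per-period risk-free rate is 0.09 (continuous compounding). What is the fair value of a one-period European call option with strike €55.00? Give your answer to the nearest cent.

Risk-neutral probability p = (e^0.09 − 0.95)/(1.3 − 0.95) = 0.1442/0.3500 = 0.4119
Terminal stock prices: S_u = 65, S_d = 47.5
Terminal payoffs (S − K): max(10, 0) = 10, max(-7.5, 0) = 0
Node 0 (S = 50): V_0 = e^(−0.09)·[0.4119·10.0000 + 0.5881·0.0000] = 3.7647

€3.76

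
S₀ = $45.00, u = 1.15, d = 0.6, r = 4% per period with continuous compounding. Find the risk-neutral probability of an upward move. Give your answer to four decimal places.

Risk-neutral probability p = (e^0.04 − 0.6)/(1.15 − 0.6) = 0.4408/0.5500 = 0.8015

p = 0.8015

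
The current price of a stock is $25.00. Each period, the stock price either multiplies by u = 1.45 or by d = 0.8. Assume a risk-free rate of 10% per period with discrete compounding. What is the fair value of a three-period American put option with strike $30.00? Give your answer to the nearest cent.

Risk-neutral probability p = (1 + 0.1 − 0.8)/(1.45 − 0.8) = 0.3000/0.6500 = 0.4615
Terminal stock prices: S_uuu = 76.22, S_uud = 42.05, S_udd = 23.2, S_ddd = 12.8
Terminal payoffs (K − S): max(-46.22, 0) = 0, max(-12.05, 0) = 0, max(6.8, 0) = 6.8, max(17.2, 0) = 17.2
Node uu (S = 52.56): continuation = 1/1.1·[0.4615·0.0000 + 0.5385·0.0000] = 0.0000; exercise value = 0.0000 ≤ continuation, so V_uu = 0.0000
Node ud (S = 29): continuation = 1/1.1·[0.4615·0.0000 + 0.5385·6.8000] = 3.3287; exercise value = 1.0000 ≤ continuation, so V_ud = 3.3287
Node dd (S = 16): continuation = 1/1.1·[0.4615·6.8000 + 0.5385·17.2000] = 11.2727; exercise value = 14.0000 > continuation, so V_dd = 14.0000 (exercise)
Node u (S = 36.25): continuation = 1/1.1·[0.4615·0.0000 + 0.5385·3.3287] = 1.6294; exercise value = 0.0000 ≤ continuation, so V_u = 1.6294
Node d (S = 20): continuation = 1/1.1·[0.4615·3.3287 + 0.5385·14.0000] = 8.2498; exercise value = 10.0000 > continuation, so V_d = 10.0000 (exercise)
Node 0 (S = 25): continuation = 1/1.1·[0.4615·1.6294 + 0.5385·10.0000] = 5.5788; exercise value = 5.0000 ≤ continuation, so V_0 = 5.5788

$5.58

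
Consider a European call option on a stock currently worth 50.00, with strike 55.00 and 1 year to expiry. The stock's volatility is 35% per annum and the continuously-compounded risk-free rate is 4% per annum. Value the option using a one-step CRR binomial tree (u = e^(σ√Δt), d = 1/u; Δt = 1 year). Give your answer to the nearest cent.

7.21

CRR parameters: u = e^(σ√Δt) = e^(0.35·√1) = 1.4191, d = 1/u = 0.7047
Per-period rate: rΔt = 0.04·1 = 0.04, so R = e^0.04 = 1.0408
Risk-neutral probability p = (e^0.04 − 0.7047)/(1.4191 − 0.7047) = 0.3361/0.7144 = 0.4705
Terminal stock prices: S_u = 70.95, S_d = 35.23
Terminal payoffs (S − K): max(15.95, 0) = 15.95, max(-19.77, 0) = 0
Node 0 (S = 50): V_0 = e^(−0.04)·[0.4705·15.9534 + 0.5295·0.0000] = 7.2119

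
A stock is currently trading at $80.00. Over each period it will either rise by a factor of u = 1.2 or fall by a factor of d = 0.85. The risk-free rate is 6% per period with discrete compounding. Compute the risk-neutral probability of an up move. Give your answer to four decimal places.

p = 0.6000

Risk-neutral probability p = (1 + 0.06 − 0.85)/(1.2 − 0.85) = 0.2100/0.3500 = 0.6000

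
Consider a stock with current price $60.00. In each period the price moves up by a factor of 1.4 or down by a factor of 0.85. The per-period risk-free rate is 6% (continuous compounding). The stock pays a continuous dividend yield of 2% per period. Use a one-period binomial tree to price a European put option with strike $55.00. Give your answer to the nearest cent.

$2.46

Per-period risk-free factor R = e^0.06 = 1.0618; dividend-adjusted growth = e^(0.06−0.02) = 1.0408.
Risk-neutral probability p = (1.0408 − 0.85)/(1.4 − 0.85) = 0.1908/0.5500 = 0.3469
Terminal stock prices: S_u = 84, S_d = 51
Terminal payoffs (K − S): max(-29, 0) = 0, max(4, 0) = 4
Node 0 (S = 60): V_0 = e^(−0.06)·[0.3469·0.0000 + 0.6531·4.0000] = 2.4602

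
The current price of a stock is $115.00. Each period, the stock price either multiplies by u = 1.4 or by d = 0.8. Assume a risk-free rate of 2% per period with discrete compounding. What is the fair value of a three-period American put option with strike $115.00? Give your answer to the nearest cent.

$19.28

Risk-neutral probability p = (1 + 0.02 − 0.8)/(1.4 − 0.8) = 0.2200/0.6000 = 0.3667
Terminal stock prices: S_uuu = 315.6, S_uud = 180.3, S_udd = 103, S_ddd = 58.88
Terminal payoffs (K − S): max(-200.6, 0) = 0, max(-65.32, 0) = 0, max(11.96, 0) = 11.96, max(56.12, 0) = 56.12
Node uu (S = 225.4): continuation = 1/1.02·[0.3667·0.0000 + 0.6333·0.0000] = 0.0000; exercise value = 0.0000 ≤ continuation, so V_uu = 0.0000
Node ud (S = 128.8): continuation = 1/1.02·[0.3667·0.0000 + 0.6333·11.9600] = 7.4261; exercise value = 0.0000 ≤ continuation, so V_ud = 7.4261
Node dd (S = 73.6): continuation = 1/1.02·[0.3667·11.9600 + 0.6333·56.1200] = 39.1451; exercise value = 41.4000 > continuation, so V_dd = 41.4000 (exercise)
Node u (S = 161): continuation = 1/1.02·[0.3667·0.0000 + 0.6333·7.4261] = 4.6110; exercise value = 0.0000 ≤ continuation, so V_u = 4.6110
Node d (S = 92): continuation = 1/1.02·[0.3667·7.4261 + 0.6333·41.4000] = 28.3754; exercise value = 23.0000 ≤ continuation, so V_d = 28.3754
Node 0 (S = 115): continuation = 1/1.02·[0.3667·4.6110 + 0.6333·28.3754] = 19.2763; exercise value = 0.0000 ≤ continuation, so V_0 = 19.2763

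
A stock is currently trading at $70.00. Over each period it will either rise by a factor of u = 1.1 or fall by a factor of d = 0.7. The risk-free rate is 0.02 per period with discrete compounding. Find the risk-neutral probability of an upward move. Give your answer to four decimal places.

Risk-neutral probability p = (1 + 0.02 − 0.7)/(1.1 − 0.7) = 0.3200/0.4000 = 0.8000

p = 0.8000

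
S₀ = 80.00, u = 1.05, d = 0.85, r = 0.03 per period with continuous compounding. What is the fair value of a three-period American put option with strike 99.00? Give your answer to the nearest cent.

19.00

Risk-neutral probability p = (e^0.03 − 0.85)/(1.05 − 0.85) = 0.1805/0.2000 = 0.9023
Terminal stock prices: S_uuu = 92.61, S_uud = 74.97, S_udd = 60.69, S_ddd = 49.13
Terminal payoffs (K − S): max(6.39, 0) = 6.39, max(24.03, 0) = 24.03, max(38.31, 0) = 38.31, max(49.87, 0) = 49.87
Node uu (S = 88.2): continuation = e^(−0.03)·[0.9023·6.3900 + 0.0977·24.0300] = 7.8741; exercise value = 10.8000 > continuation, so V_uu = 10.8000 (exercise)
Node ud (S = 71.4): continuation = e^(−0.03)·[0.9023·24.0300 + 0.0977·38.3100] = 24.6741; exercise value = 27.6000 > continuation, so V_ud = 27.6000 (exercise)
Node dd (S = 57.8): continuation = e^(−0.03)·[0.9023·38.3100 + 0.0977·49.8700] = 38.2741; exercise value = 41.2000 > continuation, so V_dd = 41.2000 (exercise)
Node u (S = 84): continuation = e^(−0.03)·[0.9023·10.8000 + 0.0977·27.6000] = 12.0741; exercise value = 15.0000 > continuation, so V_u = 15.0000 (exercise)
Node d (S = 68): continuation = e^(−0.03)·[0.9023·27.6000 + 0.0977·41.2000] = 28.0741; exercise value = 31.0000 > continuation, so V_d = 31.0000 (exercise)
Node 0 (S = 80): continuation = e^(−0.03)·[0.9023·15.0000 + 0.0977·31.0000] = 16.0741; exercise value = 19.0000 > continuation, so V_0 = 19.0000 (exercise)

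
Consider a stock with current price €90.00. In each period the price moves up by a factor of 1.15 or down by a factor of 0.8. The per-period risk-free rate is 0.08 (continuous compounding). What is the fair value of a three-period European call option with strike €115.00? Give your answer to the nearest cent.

Risk-neutral probability p = (e^0.08 − 0.8)/(1.15 − 0.8) = 0.2833/0.3500 = 0.8094
Terminal stock prices: S_uuu = 136.9, S_uud = 95.22, S_udd = 66.24, S_ddd = 46.08
Terminal payoffs (S − K): max(21.88, 0) = 21.88, max(-19.78, 0) = 0, max(-48.76, 0) = 0, max(-68.92, 0) = 0
Node uu (S = 119): V_uu = e^(−0.08)·[0.8094·21.8787 + 0.1906·0.0000] = 16.3470
Node ud (S = 82.8): V_ud = e^(−0.08)·[0.8094·0.0000 + 0.1906·0.0000] = 0.0000
Node dd (S = 57.6): V_dd = e^(−0.08)·[0.8094·0.0000 + 0.1906·0.0000] = 0.0000
Node u (S = 103.5): V_u = e^(−0.08)·[0.8094·16.3470 + 0.1906·0.0000] = 12.2139
Node d (S = 72): V_d = e^(−0.08)·[0.8094·0.0000 + 0.1906·0.0000] = 0.0000
Node 0 (S = 90): V_0 = e^(−0.08)·[0.8094·12.2139 + 0.1906·0.0000] = 9.1257

€9.13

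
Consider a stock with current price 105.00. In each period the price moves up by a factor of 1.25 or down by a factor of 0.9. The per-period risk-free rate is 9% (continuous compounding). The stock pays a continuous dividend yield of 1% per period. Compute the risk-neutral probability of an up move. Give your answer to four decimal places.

Per-period risk-free factor R = e^0.09 = 1.0942; dividend-adjusted growth = e^(0.09−0.01) = 1.0833.
Risk-neutral probability p = (1.0833 − 0.9)/(1.25 − 0.9) = 0.1833/0.3500 = 0.5237

p = 0.5237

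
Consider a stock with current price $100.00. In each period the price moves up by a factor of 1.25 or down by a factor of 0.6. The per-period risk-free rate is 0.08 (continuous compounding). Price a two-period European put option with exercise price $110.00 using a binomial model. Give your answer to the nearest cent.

$15.52

Risk-neutral probability p = (e^0.08 − 0.6)/(1.25 − 0.6) = 0.4833/0.6500 = 0.7435
Terminal stock prices: S_uu = 156.2, S_ud = 75, S_dd = 36
Terminal payoffs (K − S): max(-46.25, 0) = 0, max(35, 0) = 35, max(74, 0) = 74
Node u (S = 125): V_u = e^(−0.08)·[0.7435·0.0000 + 0.2565·35.0000] = 8.2867
Node d (S = 60): V_d = e^(−0.08)·[0.7435·35.0000 + 0.2565·74.0000] = 41.5428
Node 0 (S = 100): V_0 = e^(−0.08)·[0.7435·8.2867 + 0.2565·41.5428] = 15.5234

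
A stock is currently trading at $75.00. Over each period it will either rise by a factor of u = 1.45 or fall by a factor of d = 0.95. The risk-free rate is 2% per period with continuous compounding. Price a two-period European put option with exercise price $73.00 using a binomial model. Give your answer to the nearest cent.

Risk-neutral probability p = (e^0.02 − 0.95)/(1.45 − 0.95) = 0.0702/0.5000 = 0.1404
Terminal stock prices: S_uu = 157.7, S_ud = 103.3, S_dd = 67.69
Terminal payoffs (K − S): max(-84.69, 0) = 0, max(-30.31, 0) = 0, max(5.312, 0) = 5.312
Node u (S = 108.8): V_u = e^(−0.02)·[0.1404·0.0000 + 0.8596·0.0000] = 0.0000
Node d (S = 71.25): V_d = e^(−0.02)·[0.1404·0.0000 + 0.8596·5.3125] = 4.4762
Node 0 (S = 75): V_0 = e^(−0.02)·[0.1404·0.0000 + 0.8596·4.4762] = 3.7715

$3.77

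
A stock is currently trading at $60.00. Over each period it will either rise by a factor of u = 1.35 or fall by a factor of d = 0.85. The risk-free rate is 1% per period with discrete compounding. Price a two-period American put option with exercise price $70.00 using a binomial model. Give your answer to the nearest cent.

$13.04

Risk-neutral probability p = (1 + 0.01 − 0.85)/(1.35 − 0.85) = 0.1600/0.5000 = 0.3200
Terminal stock prices: S_uu = 109.4, S_ud = 68.85, S_dd = 43.35
Terminal payoffs (K − S): max(-39.35, 0) = 0, max(1.15, 0) = 1.15, max(26.65, 0) = 26.65
Node u (S = 81): continuation = 1/1.01·[0.3200·0.0000 + 0.6800·1.1500] = 0.7743; exercise value = 0.0000 ≤ continuation, so V_u = 0.7743
Node d (S = 51): continuation = 1/1.01·[0.3200·1.1500 + 0.6800·26.6500] = 18.3069; exercise value = 19.0000 > continuation, so V_d = 19.0000 (exercise)
Node 0 (S = 60): continuation = 1/1.01·[0.3200·0.7743 + 0.6800·19.0000] = 13.0374; exercise value = 10.0000 ≤ continuation, so V_0 = 13.0374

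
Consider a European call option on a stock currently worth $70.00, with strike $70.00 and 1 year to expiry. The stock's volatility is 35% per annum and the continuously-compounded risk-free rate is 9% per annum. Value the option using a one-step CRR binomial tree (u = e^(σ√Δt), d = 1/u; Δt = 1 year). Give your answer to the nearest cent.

$14.62

CRR parameters: u = e^(σ√Δt) = e^(0.35·√1) = 1.4191, d = 1/u = 0.7047
Per-period rate: rΔt = 0.09·1 = 0.09, so R = e^0.09 = 1.0942
Risk-neutral probability p = (e^0.09 − 0.7047)/(1.4191 − 0.7047) = 0.3895/0.7144 = 0.5452
Terminal stock prices: S_u = 99.33, S_d = 49.33
Terminal payoffs (S − K): max(29.33, 0) = 29.33, max(-20.67, 0) = 0
Node 0 (S = 70): V_0 = e^(−0.09)·[0.5452·29.3347 + 0.4548·0.0000] = 14.6170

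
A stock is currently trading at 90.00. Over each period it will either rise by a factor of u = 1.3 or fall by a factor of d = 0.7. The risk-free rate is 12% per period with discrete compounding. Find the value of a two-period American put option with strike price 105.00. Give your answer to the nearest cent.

Risk-neutral probability p = (1 + 0.12 − 0.7)/(1.3 − 0.7) = 0.4200/0.6000 = 0.7000
Terminal stock prices: S_uu = 152.1, S_ud = 81.9, S_dd = 44.1
Terminal payoffs (K − S): max(-47.1, 0) = 0, max(23.1, 0) = 23.1, max(60.9, 0) = 60.9
Node u (S = 117): continuation = 1/1.12·[0.7000·0.0000 + 0.3000·23.1000] = 6.1875; exercise value = 0.0000 ≤ continuation, so V_u = 6.1875
Node d (S = 63): continuation = 1/1.12·[0.7000·23.1000 + 0.3000·60.9000] = 30.7500; exercise value = 42.0000 > continuation, so V_d = 42.0000 (exercise)
Node 0 (S = 90): continuation = 1/1.12·[0.7000·6.1875 + 0.3000·42.0000] = 15.1172; exercise value = 15.0000 ≤ continuation, so V_0 = 15.1172

15.12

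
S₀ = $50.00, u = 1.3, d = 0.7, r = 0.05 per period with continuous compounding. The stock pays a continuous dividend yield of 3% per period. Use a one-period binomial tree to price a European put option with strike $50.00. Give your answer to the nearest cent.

$6.65

Per-period risk-free factor R = e^0.05 = 1.0513; dividend-adjusted growth = e^(0.05−0.03) = 1.0202.
Risk-neutral probability p = (1.0202 − 0.7)/(1.3 − 0.7) = 0.3202/0.6000 = 0.5337
Terminal stock prices: S_u = 65, S_d = 35
Terminal payoffs (K − S): max(-15, 0) = 0, max(15, 0) = 15
Node 0 (S = 50): V_0 = e^(−0.05)·[0.5337·0.0000 + 0.4663·15.0000] = 6.6538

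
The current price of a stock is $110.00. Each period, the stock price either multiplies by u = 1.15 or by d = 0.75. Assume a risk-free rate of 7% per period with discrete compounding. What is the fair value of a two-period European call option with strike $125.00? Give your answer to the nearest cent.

$11.45

Risk-neutral probability p = (1 + 0.07 − 0.75)/(1.15 − 0.75) = 0.3200/0.4000 = 0.8000
Terminal stock prices: S_uu = 145.5, S_ud = 94.87, S_dd = 61.88
Terminal payoffs (S − K): max(20.47, 0) = 20.47, max(-30.13, 0) = 0, max(-63.12, 0) = 0
Node u (S = 126.5): V_u = 1/1.07·[0.8000·20.4750 + 0.2000·0.0000] = 15.3084
Node d (S = 82.5): V_d = 1/1.07·[0.8000·0.0000 + 0.2000·0.0000] = 0.0000
Node 0 (S = 110): V_0 = 1/1.07·[0.8000·15.3084 + 0.2000·0.0000] = 11.4455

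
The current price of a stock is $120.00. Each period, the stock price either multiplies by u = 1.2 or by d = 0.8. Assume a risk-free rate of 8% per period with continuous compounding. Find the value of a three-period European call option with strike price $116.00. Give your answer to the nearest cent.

$33.21

Risk-neutral probability p = (e^0.08 − 0.8)/(1.2 − 0.8) = 0.2833/0.4000 = 0.7082
Terminal stock prices: S_uuu = 207.4, S_uud = 138.2, S_udd = 92.16, S_ddd = 61.44
Terminal payoffs (S − K): max(91.36, 0) = 91.36, max(22.24, 0) = 22.24, max(-23.84, 0) = 0, max(-54.56, 0) = 0
Node uu (S = 172.8): V_uu = e^(−0.08)·[0.7082·91.3600 + 0.2918·22.2400] = 65.7185
Node ud (S = 115.2): V_ud = e^(−0.08)·[0.7082·22.2400 + 0.2918·0.0000] = 14.5398
Node dd (S = 76.8): V_dd = e^(−0.08)·[0.7082·0.0000 + 0.2918·0.0000] = 0.0000
Node u (S = 144): V_u = e^(−0.08)·[0.7082·65.7185 + 0.2918·14.5398] = 46.8809
Node d (S = 96): V_d = e^(−0.08)·[0.7082·14.5398 + 0.2918·0.0000] = 9.5056
Node 0 (S = 120): V_0 = e^(−0.08)·[0.7082·46.8809 + 0.2918·9.5056] = 33.2095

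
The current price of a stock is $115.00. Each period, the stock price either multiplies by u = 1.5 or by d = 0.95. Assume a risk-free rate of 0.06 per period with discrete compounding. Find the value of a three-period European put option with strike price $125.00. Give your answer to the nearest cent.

$11.35

Risk-neutral probability p = (1 + 0.06 − 0.95)/(1.5 − 0.95) = 0.1100/0.5500 = 0.2000
Terminal stock prices: S_uuu = 388.1, S_uud = 245.8, S_udd = 155.7, S_ddd = 98.6
Terminal payoffs (K − S): max(-263.1, 0) = 0, max(-120.8, 0) = 0, max(-30.68, 0) = 0, max(26.4, 0) = 26.4
Node uu (S = 258.8): V_uu = 1/1.06·[0.2000·0.0000 + 0.8000·0.0000] = 0.0000
Node ud (S = 163.9): V_ud = 1/1.06·[0.2000·0.0000 + 0.8000·0.0000] = 0.0000
Node dd (S = 103.8): V_dd = 1/1.06·[0.2000·0.0000 + 0.8000·26.4019] = 19.9259
Node u (S = 172.5): V_u = 1/1.06·[0.2000·0.0000 + 0.8000·0.0000] = 0.0000
Node d (S = 109.2): V_d = 1/1.06·[0.2000·0.0000 + 0.8000·19.9259] = 15.0384
Node 0 (S = 115): V_0 = 1/1.06·[0.2000·0.0000 + 0.8000·15.0384] = 11.3498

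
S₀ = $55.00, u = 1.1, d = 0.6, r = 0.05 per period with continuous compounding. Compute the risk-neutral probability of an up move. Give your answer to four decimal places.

Risk-neutral probability p = (e^0.05 − 0.6)/(1.1 − 0.6) = 0.4513/0.5000 = 0.9025

p = 0.9025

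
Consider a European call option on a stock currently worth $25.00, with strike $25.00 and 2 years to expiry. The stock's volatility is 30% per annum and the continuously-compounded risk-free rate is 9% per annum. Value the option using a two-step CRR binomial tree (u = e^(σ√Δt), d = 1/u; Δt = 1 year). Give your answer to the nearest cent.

CRR parameters: u = e^(σ√Δt) = e^(0.3·√1) = 1.3499, d = 1/u = 0.7408
Per-period rate: rΔt = 0.09·1 = 0.09, so R = e^0.09 = 1.0942
Risk-neutral probability p = (e^0.09 − 0.7408)/(1.3499 − 0.7408) = 0.3534/0.6090 = 0.5802
Terminal stock prices: S_uu = 45.55, S_ud = 25, S_dd = 13.72
Terminal payoffs (S − K): max(20.55, 0) = 20.55, max(0, 0) = 0, max(-11.28, 0) = 0
Node u (S = 33.75): V_u = e^(−0.09)·[0.5802·20.5530 + 0.4198·0.0000] = 10.8982
Node d (S = 18.52): V_d = e^(−0.09)·[0.5802·0.0000 + 0.4198·0.0000] = 0.0000
Node 0 (S = 25): V_0 = e^(−0.09)·[0.5802·10.8982 + 0.4198·0.0000] = 5.7788

$5.78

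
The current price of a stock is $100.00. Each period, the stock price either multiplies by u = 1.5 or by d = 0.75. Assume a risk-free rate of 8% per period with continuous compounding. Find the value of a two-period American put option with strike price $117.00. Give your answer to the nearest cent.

$22.49

Risk-neutral probability p = (e^0.08 − 0.75)/(1.5 − 0.75) = 0.3333/0.7500 = 0.4444
Terminal stock prices: S_uu = 225, S_ud = 112.5, S_dd = 56.25
Terminal payoffs (K − S): max(-108, 0) = 0, max(4.5, 0) = 4.5, max(60.75, 0) = 60.75
Node u (S = 150): continuation = e^(−0.08)·[0.4444·0.0000 + 0.5556·4.5000] = 2.3080; exercise value = 0.0000 ≤ continuation, so V_u = 2.3080
Node d (S = 75): continuation = e^(−0.08)·[0.4444·4.5000 + 0.5556·60.7500] = 33.0046; exercise value = 42.0000 > continuation, so V_d = 42.0000 (exercise)
Node 0 (S = 100): continuation = e^(−0.08)·[0.4444·2.3080 + 0.5556·42.0000] = 22.4886; exercise value = 17.0000 ≤ continuation, so V_0 = 22.4886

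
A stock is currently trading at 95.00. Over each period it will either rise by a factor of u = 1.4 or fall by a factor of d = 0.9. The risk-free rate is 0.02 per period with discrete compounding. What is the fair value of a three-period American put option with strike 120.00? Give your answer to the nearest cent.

Risk-neutral probability p = (1 + 0.02 − 0.9)/(1.4 − 0.9) = 0.1200/0.5000 = 0.2400
Terminal stock prices: S_uuu = 260.7, S_uud = 167.6, S_udd = 107.7, S_ddd = 69.26
Terminal payoffs (K − S): max(-140.7, 0) = 0, max(-47.58, 0) = 0, max(12.27, 0) = 12.27, max(50.74, 0) = 50.74
Node uu (S = 186.2): continuation = 1/1.02·[0.2400·0.0000 + 0.7600·0.0000] = 0.0000; exercise value = 0.0000 ≤ continuation, so V_uu = 0.0000
Node ud (S = 119.7): continuation = 1/1.02·[0.2400·0.0000 + 0.7600·12.2700] = 9.1424; exercise value = 0.3000 ≤ continuation, so V_ud = 9.1424
Node dd (S = 76.95): continuation = 1/1.02·[0.2400·12.2700 + 0.7600·50.7450] = 40.6971; exercise value = 43.0500 > continuation, so V_dd = 43.0500 (exercise)
Node u (S = 133): continuation = 1/1.02·[0.2400·0.0000 + 0.7600·9.1424] = 6.8119; exercise value = 0.0000 ≤ continuation, so V_u = 6.8119
Node d (S = 85.5): continuation = 1/1.02·[0.2400·9.1424 + 0.7600·43.0500] = 34.2276; exercise value = 34.5000 > continuation, so V_d = 34.5000 (exercise)
Node 0 (S = 95): continuation = 1/1.02·[0.2400·6.8119 + 0.7600·34.5000] = 27.3087; exercise value = 25.0000 ≤ continuation, so V_0 = 27.3087

27.31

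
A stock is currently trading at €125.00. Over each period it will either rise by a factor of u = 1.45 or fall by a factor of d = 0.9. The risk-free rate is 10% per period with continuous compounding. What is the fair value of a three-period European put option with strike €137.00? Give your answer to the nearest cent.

Risk-neutral probability p = (e^0.1 − 0.9)/(1.45 − 0.9) = 0.2052/0.5500 = 0.3730
Terminal stock prices: S_uuu = 381.1, S_uud = 236.5, S_udd = 146.8, S_ddd = 91.13
Terminal payoffs (K − S): max(-244.1, 0) = 0, max(-99.53, 0) = 0, max(-9.812, 0) = 0, max(45.87, 0) = 45.87
Node uu (S = 262.8): V_uu = e^(−0.1)·[0.3730·0.0000 + 0.6270·0.0000] = 0.0000
Node ud (S = 163.1): V_ud = e^(−0.1)·[0.3730·0.0000 + 0.6270·0.0000] = 0.0000
Node dd (S = 101.2): V_dd = e^(−0.1)·[0.3730·0.0000 + 0.6270·45.8750] = 26.0248
Node u (S = 181.2): V_u = e^(−0.1)·[0.3730·0.0000 + 0.6270·0.0000] = 0.0000
Node d (S = 112.5): V_d = e^(−0.1)·[0.3730·0.0000 + 0.6270·26.0248] = 14.7638
Node 0 (S = 125): V_0 = e^(−0.1)·[0.3730·0.0000 + 0.6270·14.7638] = 8.3755

€8.38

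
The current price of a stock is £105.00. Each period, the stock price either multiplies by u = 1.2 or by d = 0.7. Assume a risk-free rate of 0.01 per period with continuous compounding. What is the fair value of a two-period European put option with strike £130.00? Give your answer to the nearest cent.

£30.42

Risk-neutral probability p = (e^0.01 − 0.7)/(1.2 − 0.7) = 0.3101/0.5000 = 0.6201
Terminal stock prices: S_uu = 151.2, S_ud = 88.2, S_dd = 51.45
Terminal payoffs (K − S): max(-21.2, 0) = 0, max(41.8, 0) = 41.8, max(78.55, 0) = 78.55
Node u (S = 126): V_u = e^(−0.01)·[0.6201·0.0000 + 0.3799·41.8000] = 15.7218
Node d (S = 73.5): V_d = e^(−0.01)·[0.6201·41.8000 + 0.3799·78.5500] = 55.2065
Node 0 (S = 105): V_0 = e^(−0.01)·[0.6201·15.7218 + 0.3799·55.2065] = 30.4163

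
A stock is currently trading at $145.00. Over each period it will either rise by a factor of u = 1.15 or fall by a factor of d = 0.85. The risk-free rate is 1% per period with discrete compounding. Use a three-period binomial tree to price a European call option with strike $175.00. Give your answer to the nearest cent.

Risk-neutral probability p = (1 + 0.01 − 0.85)/(1.15 − 0.85) = 0.1600/0.3000 = 0.5333
Terminal stock prices: S_uuu = 220.5, S_uud = 163, S_udd = 120.5, S_ddd = 89.05
Terminal payoffs (S − K): max(45.53, 0) = 45.53, max(-12, 0) = 0, max(-54.52, 0) = 0, max(-85.95, 0) = 0
Node uu (S = 191.8): V_uu = 1/1.01·[0.5333·45.5269 + 0.4667·0.0000] = 24.0406
Node ud (S = 141.7): V_ud = 1/1.01·[0.5333·0.0000 + 0.4667·0.0000] = 0.0000
Node dd (S = 104.8): V_dd = 1/1.01·[0.5333·0.0000 + 0.4667·0.0000] = 0.0000
Node u (S = 166.8): V_u = 1/1.01·[0.5333·24.0406 + 0.4667·0.0000] = 12.6947
Node d (S = 123.2): V_d = 1/1.01·[0.5333·0.0000 + 0.4667·0.0000] = 0.0000
Node 0 (S = 145): V_0 = 1/1.01·[0.5333·12.6947 + 0.4667·0.0000] = 6.7035

$6.70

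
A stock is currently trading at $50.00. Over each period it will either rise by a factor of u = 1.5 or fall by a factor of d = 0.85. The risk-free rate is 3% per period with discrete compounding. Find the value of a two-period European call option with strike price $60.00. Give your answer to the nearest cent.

$5.21

Risk-neutral probability p = (1 + 0.03 − 0.85)/(1.5 − 0.85) = 0.1800/0.6500 = 0.2769
Terminal stock prices: S_uu = 112.5, S_ud = 63.75, S_dd = 36.12
Terminal payoffs (S − K): max(52.5, 0) = 52.5, max(3.75, 0) = 3.75, max(-23.88, 0) = 0
Node u (S = 75): V_u = 1/1.03·[0.2769·52.5000 + 0.7231·3.7500] = 16.7476
Node d (S = 42.5): V_d = 1/1.03·[0.2769·3.7500 + 0.7231·0.0000] = 1.0082
Node 0 (S = 50): V_0 = 1/1.03·[0.2769·16.7476 + 0.7231·1.0082] = 5.2105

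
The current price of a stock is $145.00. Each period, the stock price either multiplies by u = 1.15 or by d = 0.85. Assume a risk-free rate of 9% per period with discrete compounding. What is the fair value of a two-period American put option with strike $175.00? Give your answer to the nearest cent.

Risk-neutral probability p = (1 + 0.09 − 0.85)/(1.15 − 0.85) = 0.2400/0.3000 = 0.8000
Terminal stock prices: S_uu = 191.8, S_ud = 141.7, S_dd = 104.8
Terminal payoffs (K − S): max(-16.76, 0) = 0, max(33.26, 0) = 33.26, max(70.24, 0) = 70.24
Node u (S = 166.8): continuation = 1/1.09·[0.8000·0.0000 + 0.2000·33.2625] = 6.1032; exercise value = 8.2500 > continuation, so V_u = 8.2500 (exercise)
Node d (S = 123.2): continuation = 1/1.09·[0.8000·33.2625 + 0.2000·70.2375] = 37.3005; exercise value = 51.7500 > continuation, so V_d = 51.7500 (exercise)
Node 0 (S = 145): continuation = 1/1.09·[0.8000·8.2500 + 0.2000·51.7500] = 15.5505; exercise value = 30.0000 > continuation, so V_0 = 30.0000 (exercise)

$30.00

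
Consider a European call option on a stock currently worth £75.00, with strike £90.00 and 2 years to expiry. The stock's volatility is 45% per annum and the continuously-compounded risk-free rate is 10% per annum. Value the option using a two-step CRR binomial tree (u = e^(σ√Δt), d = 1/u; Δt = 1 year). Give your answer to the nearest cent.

CRR parameters: u = e^(σ√Δt) = e^(0.45·√1) = 1.5683, d = 1/u = 0.6376
Per-period rate: rΔt = 0.1·1 = 0.1, so R = e^0.1 = 1.1052
Risk-neutral probability p = (e^0.1 − 0.6376)/(1.5683 − 0.6376) = 0.4675/0.9307 = 0.5024
Terminal stock prices: S_uu = 184.5, S_ud = 75, S_dd = 30.49
Terminal payoffs (S − K): max(94.47, 0) = 94.47, max(-15, 0) = 0, max(-59.51, 0) = 0
Node u (S = 117.6): V_u = e^(−0.1)·[0.5024·94.4702 + 0.4976·0.0000] = 42.9422
Node d (S = 47.82): V_d = e^(−0.1)·[0.5024·0.0000 + 0.4976·0.0000] = 0.0000
Node 0 (S = 75): V_0 = e^(−0.1)·[0.5024·42.9422 + 0.4976·0.0000] = 19.5197

£19.52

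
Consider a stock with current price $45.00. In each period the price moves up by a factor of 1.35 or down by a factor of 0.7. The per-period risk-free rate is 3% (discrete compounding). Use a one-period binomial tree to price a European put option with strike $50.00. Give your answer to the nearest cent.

$8.84

Risk-neutral probability p = (1 + 0.03 − 0.7)/(1.35 − 0.7) = 0.3300/0.6500 = 0.5077
Terminal stock prices: S_u = 60.75, S_d = 31.5
Terminal payoffs (K − S): max(-10.75, 0) = 0, max(18.5, 0) = 18.5
Node 0 (S = 45): V_0 = 1/1.03·[0.5077·0.0000 + 0.4923·18.5000] = 8.8424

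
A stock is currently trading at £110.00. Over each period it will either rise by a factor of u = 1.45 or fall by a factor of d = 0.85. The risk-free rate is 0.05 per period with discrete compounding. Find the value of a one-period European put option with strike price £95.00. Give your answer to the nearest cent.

Risk-neutral probability p = (1 + 0.05 − 0.85)/(1.45 − 0.85) = 0.2000/0.6000 = 0.3333
Terminal stock prices: S_u = 159.5, S_d = 93.5
Terminal payoffs (K − S): max(-64.5, 0) = 0, max(1.5, 0) = 1.5
Node 0 (S = 110): V_0 = 1/1.05·[0.3333·0.0000 + 0.6667·1.5000] = 0.9524

£0.95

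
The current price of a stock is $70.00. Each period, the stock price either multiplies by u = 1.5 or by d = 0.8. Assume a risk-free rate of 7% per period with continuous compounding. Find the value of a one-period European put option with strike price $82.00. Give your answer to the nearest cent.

$14.80

Risk-neutral probability p = (e^0.07 − 0.8)/(1.5 − 0.8) = 0.2725/0.7000 = 0.3893
Terminal stock prices: S_u = 105, S_d = 56
Terminal payoffs (K − S): max(-23, 0) = 0, max(26, 0) = 26
Node 0 (S = 70): V_0 = e^(−0.07)·[0.3893·0.0000 + 0.6107·26.0000] = 14.8048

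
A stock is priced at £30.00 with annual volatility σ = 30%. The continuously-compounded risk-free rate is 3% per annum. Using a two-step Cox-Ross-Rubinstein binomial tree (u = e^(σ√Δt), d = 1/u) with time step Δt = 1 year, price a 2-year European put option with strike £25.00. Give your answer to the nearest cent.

CRR parameters: u = e^(σ√Δt) = e^(0.3·√1) = 1.3499, d = 1/u = 0.7408
Per-period rate: rΔt = 0.03·1 = 0.03, so R = e^0.03 = 1.0305
Risk-neutral probability p = (e^0.03 − 0.7408)/(1.3499 − 0.7408) = 0.2896/0.6090 = 0.4756
Terminal stock prices: S_uu = 54.66, S_ud = 30, S_dd = 16.46
Terminal payoffs (K − S): max(-29.66, 0) = 0, max(-5, 0) = 0, max(8.536, 0) = 8.536
Node u (S = 40.5): V_u = e^(−0.03)·[0.4756·0.0000 + 0.5244·0.0000] = 0.0000
Node d (S = 22.22): V_d = e^(−0.03)·[0.4756·0.0000 + 0.5244·8.5357] = 4.3441
Node 0 (S = 30): V_0 = e^(−0.03)·[0.4756·0.0000 + 0.5244·4.3441] = 2.2109

£2.21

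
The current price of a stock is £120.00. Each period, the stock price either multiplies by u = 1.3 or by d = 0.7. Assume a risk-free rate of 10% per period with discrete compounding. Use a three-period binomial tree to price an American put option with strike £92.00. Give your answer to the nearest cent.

£4.78

Risk-neutral probability p = (1 + 0.1 − 0.7)/(1.3 − 0.7) = 0.4000/0.6000 = 0.6667
Terminal stock prices: S_uuu = 263.6, S_uud = 142, S_udd = 76.44, S_ddd = 41.16
Terminal payoffs (K − S): max(-171.6, 0) = 0, max(-49.96, 0) = 0, max(15.56, 0) = 15.56, max(50.84, 0) = 50.84
Node uu (S = 202.8): continuation = 1/1.1·[0.6667·0.0000 + 0.3333·0.0000] = 0.0000; exercise value = 0.0000 ≤ continuation, so V_uu = 0.0000
Node ud (S = 109.2): continuation = 1/1.1·[0.6667·0.0000 + 0.3333·15.5600] = 4.7152; exercise value = 0.0000 ≤ continuation, so V_ud = 4.7152
Node dd (S = 58.8): continuation = 1/1.1·[0.6667·15.5600 + 0.3333·50.8400] = 24.8364; exercise value = 33.2000 > continuation, so V_dd = 33.2000 (exercise)
Node u (S = 156): continuation = 1/1.1·[0.6667·0.0000 + 0.3333·4.7152] = 1.4288; exercise value = 0.0000 ≤ continuation, so V_u = 1.4288
Node d (S = 84): continuation = 1/1.1·[0.6667·4.7152 + 0.3333·33.2000] = 12.9183; exercise value = 8.0000 ≤ continuation, so V_d = 12.9183
Node 0 (S = 120): continuation = 1/1.1·[0.6667·1.4288 + 0.3333·12.9183] = 4.7806; exercise value = 0.0000 ≤ continuation, so V_0 = 4.7806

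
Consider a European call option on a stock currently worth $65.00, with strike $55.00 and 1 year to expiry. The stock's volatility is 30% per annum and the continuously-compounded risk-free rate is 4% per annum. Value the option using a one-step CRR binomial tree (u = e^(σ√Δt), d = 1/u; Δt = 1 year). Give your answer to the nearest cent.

CRR parameters: u = e^(σ√Δt) = e^(0.3·√1) = 1.3499, d = 1/u = 0.7408
Per-period rate: rΔt = 0.04·1 = 0.04, so R = e^0.04 = 1.0408
Risk-neutral probability p = (e^0.04 − 0.7408)/(1.3499 − 0.7408) = 0.3000/0.6090 = 0.4926
Terminal stock prices: S_u = 87.74, S_d = 48.15
Terminal payoffs (S − K): max(32.74, 0) = 32.74, max(-6.847, 0) = 0
Node 0 (S = 65): V_0 = e^(−0.04)·[0.4926·32.7408 + 0.5074·0.0000] = 15.4947

$15.49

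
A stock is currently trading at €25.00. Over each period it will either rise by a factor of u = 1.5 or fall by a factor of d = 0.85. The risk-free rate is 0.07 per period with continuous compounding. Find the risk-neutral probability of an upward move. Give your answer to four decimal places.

p = 0.3423

Risk-neutral probability p = (e^0.07 − 0.85)/(1.5 − 0.85) = 0.2225/0.6500 = 0.3423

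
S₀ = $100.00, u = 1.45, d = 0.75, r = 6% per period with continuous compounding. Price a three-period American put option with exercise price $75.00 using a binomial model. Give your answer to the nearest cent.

Risk-neutral probability p = (e^0.06 − 0.75)/(1.45 − 0.75) = 0.3118/0.7000 = 0.4455
Terminal stock prices: S_uuu = 304.9, S_uud = 157.7, S_udd = 81.56, S_ddd = 42.19
Terminal payoffs (K − S): max(-229.9, 0) = 0, max(-82.69, 0) = 0, max(-6.562, 0) = 0, max(32.81, 0) = 32.81
Node uu (S = 210.2): continuation = e^(−0.06)·[0.4455·0.0000 + 0.5545·0.0000] = 0.0000; exercise value = 0.0000 ≤ continuation, so V_uu = 0.0000
Node ud (S = 108.8): continuation = e^(−0.06)·[0.4455·0.0000 + 0.5545·0.0000] = 0.0000; exercise value = 0.0000 ≤ continuation, so V_ud = 0.0000
Node dd (S = 56.25): continuation = e^(−0.06)·[0.4455·0.0000 + 0.5545·32.8125] = 17.1356; exercise value = 18.7500 > continuation, so V_dd = 18.7500 (exercise)
Node u (S = 145): continuation = e^(−0.06)·[0.4455·0.0000 + 0.5545·0.0000] = 0.0000; exercise value = 0.0000 ≤ continuation, so V_u = 0.0000
Node d (S = 75): continuation = e^(−0.06)·[0.4455·0.0000 + 0.5545·18.7500] = 9.7917; exercise value = 0.0000 ≤ continuation, so V_d = 9.7917
Node 0 (S = 100): continuation = e^(−0.06)·[0.4455·0.0000 + 0.5545·9.7917] = 5.1135; exercise value = 0.0000 ≤ continuation, so V_0 = 5.1135

$5.11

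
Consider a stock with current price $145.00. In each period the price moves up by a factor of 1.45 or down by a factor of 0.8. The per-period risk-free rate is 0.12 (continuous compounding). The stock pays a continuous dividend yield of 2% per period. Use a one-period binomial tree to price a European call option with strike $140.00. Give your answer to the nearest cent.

Per-period risk-free factor R = e^0.12 = 1.1275; dividend-adjusted growth = e^(0.12−0.02) = 1.1052.
Risk-neutral probability p = (1.1052 − 0.8)/(1.45 − 0.8) = 0.3052/0.6500 = 0.4695
Terminal stock prices: S_u = 210.2, S_d = 116
Terminal payoffs (S − K): max(70.25, 0) = 70.25, max(-24, 0) = 0
Node 0 (S = 145): V_0 = e^(−0.12)·[0.4695·70.2500 + 0.5305·0.0000] = 29.2524

$29.25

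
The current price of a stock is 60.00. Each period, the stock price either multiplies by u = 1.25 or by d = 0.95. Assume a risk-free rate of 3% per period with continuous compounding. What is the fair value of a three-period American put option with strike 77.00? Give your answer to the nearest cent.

17.00

Risk-neutral probability p = (e^0.03 − 0.95)/(1.25 − 0.95) = 0.0805/0.3000 = 0.2682
Terminal stock prices: S_uuu = 117.2, S_uud = 89.06, S_udd = 67.69, S_ddd = 51.44
Terminal payoffs (K − S): max(-40.19, 0) = 0, max(-12.06, 0) = 0, max(9.312, 0) = 9.312, max(25.56, 0) = 25.56
Node uu (S = 93.75): continuation = e^(−0.03)·[0.2682·0.0000 + 0.7318·0.0000] = 0.0000; exercise value = 0.0000 ≤ continuation, so V_uu = 0.0000
Node ud (S = 71.25): continuation = e^(−0.03)·[0.2682·0.0000 + 0.7318·9.3125] = 6.6136; exercise value = 5.7500 ≤ continuation, so V_ud = 6.6136
Node dd (S = 54.15): continuation = e^(−0.03)·[0.2682·9.3125 + 0.7318·25.5575] = 20.5743; exercise value = 22.8500 > continuation, so V_dd = 22.8500 (exercise)
Node u (S = 75): continuation = e^(−0.03)·[0.2682·0.0000 + 0.7318·6.6136] = 4.6969; exercise value = 2.0000 ≤ continuation, so V_u = 4.6969
Node d (S = 57): continuation = e^(−0.03)·[0.2682·6.6136 + 0.7318·22.8500] = 17.9491; exercise value = 20.0000 > continuation, so V_d = 20.0000 (exercise)
Node 0 (S = 60): continuation = e^(−0.03)·[0.2682·4.6969 + 0.7318·20.0000] = 15.4262; exercise value = 17.0000 > continuation, so V_0 = 17.0000 (exercise)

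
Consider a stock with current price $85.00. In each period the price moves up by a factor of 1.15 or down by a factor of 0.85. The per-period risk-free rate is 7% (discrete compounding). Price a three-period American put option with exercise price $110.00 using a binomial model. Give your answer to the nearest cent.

Risk-neutral probability p = (1 + 0.07 − 0.85)/(1.15 − 0.85) = 0.2200/0.3000 = 0.7333
Terminal stock prices: S_uuu = 129.3, S_uud = 95.55, S_udd = 70.62, S_ddd = 52.2
Terminal payoffs (K − S): max(-19.27, 0) = 0, max(14.45, 0) = 14.45, max(39.38, 0) = 39.38, max(57.8, 0) = 57.8
Node uu (S = 112.4): continuation = 1/1.07·[0.7333·0.0000 + 0.2667·14.4494] = 3.6011; exercise value = 0.0000 ≤ continuation, so V_uu = 3.6011
Node ud (S = 83.09): continuation = 1/1.07·[0.7333·14.4494 + 0.2667·39.3756] = 19.7162; exercise value = 26.9125 > continuation, so V_ud = 26.9125 (exercise)
Node dd (S = 61.41): continuation = 1/1.07·[0.7333·39.3756 + 0.2667·57.7994] = 41.3912; exercise value = 48.5875 > continuation, so V_dd = 48.5875 (exercise)
Node u (S = 97.75): continuation = 1/1.07·[0.7333·3.6011 + 0.2667·26.9125] = 9.1752; exercise value = 12.2500 > continuation, so V_u = 12.2500 (exercise)
Node d (S = 72.25): continuation = 1/1.07·[0.7333·26.9125 + 0.2667·48.5875] = 30.5537; exercise value = 37.7500 > continuation, so V_d = 37.7500 (exercise)
Node 0 (S = 85): continuation = 1/1.07·[0.7333·12.2500 + 0.2667·37.7500] = 17.8037; exercise value = 25.0000 > continuation, so V_0 = 25.0000 (exercise)

$25.00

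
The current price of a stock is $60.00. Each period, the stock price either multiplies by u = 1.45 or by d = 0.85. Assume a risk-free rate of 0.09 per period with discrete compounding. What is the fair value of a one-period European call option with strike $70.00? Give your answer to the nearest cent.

$6.24

Risk-neutral probability p = (1 + 0.09 − 0.85)/(1.45 − 0.85) = 0.2400/0.6000 = 0.4000
Terminal stock prices: S_u = 87, S_d = 51
Terminal payoffs (S − K): max(17, 0) = 17, max(-19, 0) = 0
Node 0 (S = 60): V_0 = 1/1.09·[0.4000·17.0000 + 0.6000·0.0000] = 6.2385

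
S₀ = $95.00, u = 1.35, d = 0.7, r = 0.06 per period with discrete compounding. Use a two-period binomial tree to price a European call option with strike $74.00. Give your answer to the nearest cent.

$34.00

Risk-neutral probability p = (1 + 0.06 − 0.7)/(1.35 − 0.7) = 0.3600/0.6500 = 0.5538
Terminal stock prices: S_uu = 173.1, S_ud = 89.77, S_dd = 46.55
Terminal payoffs (S − K): max(99.14, 0) = 99.14, max(15.77, 0) = 15.77, max(-27.45, 0) = 0
Node u (S = 128.2): V_u = 1/1.06·[0.5538·99.1375 + 0.4462·15.7750] = 58.4387
Node d (S = 66.5): V_d = 1/1.06·[0.5538·15.7750 + 0.4462·0.0000] = 8.2424
Node 0 (S = 95): V_0 = 1/1.06·[0.5538·58.4387 + 0.4462·8.2424] = 34.0032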